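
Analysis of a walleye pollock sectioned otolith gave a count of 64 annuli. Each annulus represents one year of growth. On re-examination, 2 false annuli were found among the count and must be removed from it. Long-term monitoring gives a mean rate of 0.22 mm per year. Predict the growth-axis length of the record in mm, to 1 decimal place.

Correcting the raw count gives 64 − 2 = 62 true annuli.
Length ≈ 0.22 × 62 = 13.6 mm.

13.6 mm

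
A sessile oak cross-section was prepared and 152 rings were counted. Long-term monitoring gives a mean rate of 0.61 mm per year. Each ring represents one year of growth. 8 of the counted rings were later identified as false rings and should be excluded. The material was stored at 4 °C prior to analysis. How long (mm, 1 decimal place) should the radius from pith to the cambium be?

87.8 mm

Adjusted count: 152 − 8 = 144 rings.
Predicted length = 0.61 mm/year × 144 years = 87.8 mm.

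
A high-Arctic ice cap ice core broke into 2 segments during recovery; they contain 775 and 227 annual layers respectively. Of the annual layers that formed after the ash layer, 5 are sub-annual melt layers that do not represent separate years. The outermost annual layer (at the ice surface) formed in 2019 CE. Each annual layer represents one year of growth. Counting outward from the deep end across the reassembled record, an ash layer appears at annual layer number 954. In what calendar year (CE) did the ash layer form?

Total annual layers = 775 + 227 = 1002.
1002 − 954 = 48 annual layers lie beyond the ash layer toward the ice surface.
Removing the 5 false annual layers leaves 48 − 5 = 43 true annual layers beyond the ash layer.
Counting back 43 years from 2019 CE places the ash layer in 2019 − 43 = 1976 CE.

1976 CE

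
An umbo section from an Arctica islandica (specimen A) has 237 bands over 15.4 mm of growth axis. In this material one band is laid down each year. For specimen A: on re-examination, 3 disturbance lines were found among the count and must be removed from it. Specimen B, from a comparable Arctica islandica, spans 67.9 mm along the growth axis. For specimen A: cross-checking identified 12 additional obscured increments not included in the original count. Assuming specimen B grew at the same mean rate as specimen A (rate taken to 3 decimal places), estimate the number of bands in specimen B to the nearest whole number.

Specimen A: true band count = 237 − 3 + 12 = 246.
A: Mean rate = 15.4 mm / 246 years ≈ 0.063 mm/year.
B spans 67.9 / 0.063 = 1077.78 years ≈ 1078 bands.

1078 bands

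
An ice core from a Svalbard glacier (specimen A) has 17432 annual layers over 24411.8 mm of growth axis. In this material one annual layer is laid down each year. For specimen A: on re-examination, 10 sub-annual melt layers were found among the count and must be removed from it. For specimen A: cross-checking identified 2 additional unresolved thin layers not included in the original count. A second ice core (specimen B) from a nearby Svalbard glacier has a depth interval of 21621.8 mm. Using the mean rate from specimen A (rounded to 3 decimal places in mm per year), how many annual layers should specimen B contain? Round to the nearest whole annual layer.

15433 annual layers

Specimen A: after corrections the count is 17432 − 10 + 2 = 17424 annual layers.
A: Mean rate = 24411.8 mm / 17424 years ≈ 1.401 mm/year.
B spans 21621.8 / 1.401 = 15433.12 years ≈ 15433 annual layers.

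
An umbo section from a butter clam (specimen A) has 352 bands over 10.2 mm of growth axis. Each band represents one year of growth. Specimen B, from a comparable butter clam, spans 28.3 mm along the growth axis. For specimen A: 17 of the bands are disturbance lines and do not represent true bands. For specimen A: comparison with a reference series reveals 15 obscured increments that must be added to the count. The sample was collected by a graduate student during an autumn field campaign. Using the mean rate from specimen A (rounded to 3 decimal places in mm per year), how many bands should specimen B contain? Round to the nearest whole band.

976 bands

Specimen A: correcting the raw count gives 352 − 17 + 15 = 350 true bands.
A: 10.2 mm over 350 years gives 10.2 / 350 ≈ 0.029 mm per year.
For B, 28.3 / 0.029 = 975.86 years ≈ 976 bands.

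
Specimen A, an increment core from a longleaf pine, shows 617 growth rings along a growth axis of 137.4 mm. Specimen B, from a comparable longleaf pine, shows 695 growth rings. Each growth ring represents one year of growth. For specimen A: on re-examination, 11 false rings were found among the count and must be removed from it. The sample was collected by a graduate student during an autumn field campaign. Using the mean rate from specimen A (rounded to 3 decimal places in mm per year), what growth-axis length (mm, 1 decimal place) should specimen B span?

157.8 mm

Specimen A: adjusted count: 617 − 11 = 606 growth rings.
A: Extension rate ≈ 137.4 / 606 = 0.227 mm per year.
For B, 0.227 mm/year × 695 years = 157.8 mm.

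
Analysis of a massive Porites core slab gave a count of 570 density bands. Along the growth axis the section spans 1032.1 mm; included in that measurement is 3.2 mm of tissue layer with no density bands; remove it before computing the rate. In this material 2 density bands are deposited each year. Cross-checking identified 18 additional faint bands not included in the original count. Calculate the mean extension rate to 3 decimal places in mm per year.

3.500 mm per year

Adjusted count: 570 + 18 = 588 density bands.
588 density bands at 2 per year is 588 / 2 = 294 years.
Removing the 3.2 mm offcut leaves 1032.1 − 3.2 = 1028.9 mm.
Mean rate = 1028.9 mm / 294 years ≈ 3.500 mm per year.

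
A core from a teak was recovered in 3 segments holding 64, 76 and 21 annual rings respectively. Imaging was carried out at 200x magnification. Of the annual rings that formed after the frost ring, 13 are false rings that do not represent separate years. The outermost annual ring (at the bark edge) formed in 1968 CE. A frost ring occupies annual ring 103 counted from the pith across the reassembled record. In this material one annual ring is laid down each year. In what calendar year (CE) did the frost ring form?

1923 CE

Total annual rings = 64 + 76 + 21 = 161.
The frost ring sits at annual ring 103 from the pith, so 161 − 103 = 58 annual rings formed after it.
58 − 13 false = 45 true annual rings after the frost ring.
1968 − 45 = 1923 CE.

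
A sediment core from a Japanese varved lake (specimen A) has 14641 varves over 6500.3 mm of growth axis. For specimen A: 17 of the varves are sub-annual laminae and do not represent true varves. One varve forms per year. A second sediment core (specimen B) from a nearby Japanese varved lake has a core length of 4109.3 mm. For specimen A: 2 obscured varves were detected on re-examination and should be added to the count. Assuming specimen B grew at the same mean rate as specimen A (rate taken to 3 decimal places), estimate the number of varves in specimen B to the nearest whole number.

9255 varves

Specimen A: correcting the raw count gives 14641 − 17 + 2 = 14626 true varves.
A: 6500.3 mm over 14626 years gives 6500.3 / 14626 ≈ 0.444 mm per year.
B spans 4109.3 / 0.444 = 9255.18 years ≈ 9255 varves.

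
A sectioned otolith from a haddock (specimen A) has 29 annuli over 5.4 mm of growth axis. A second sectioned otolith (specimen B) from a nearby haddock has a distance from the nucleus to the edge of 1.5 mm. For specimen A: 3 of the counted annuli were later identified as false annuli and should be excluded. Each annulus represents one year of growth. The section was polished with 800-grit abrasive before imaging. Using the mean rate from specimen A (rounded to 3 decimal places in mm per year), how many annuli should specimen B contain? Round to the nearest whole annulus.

7 annuli

Specimen A: true annulus count = 29 − 3 = 26.
A: Mean rate = 5.4 mm / 26 years ≈ 0.208 mm/yr.
Specimen B: 1.5 mm / 0.208 mm per year = 7.21 years ≈ 7 annuli.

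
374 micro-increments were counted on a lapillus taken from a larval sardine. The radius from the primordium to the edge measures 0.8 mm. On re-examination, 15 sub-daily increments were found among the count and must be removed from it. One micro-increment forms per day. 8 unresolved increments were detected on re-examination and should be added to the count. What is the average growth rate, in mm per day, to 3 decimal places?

Correcting the raw count gives 374 − 15 + 8 = 367 true micro-increments.
Extension rate ≈ 0.8 / 367 = 0.002 mm per day.

0.002 mm per day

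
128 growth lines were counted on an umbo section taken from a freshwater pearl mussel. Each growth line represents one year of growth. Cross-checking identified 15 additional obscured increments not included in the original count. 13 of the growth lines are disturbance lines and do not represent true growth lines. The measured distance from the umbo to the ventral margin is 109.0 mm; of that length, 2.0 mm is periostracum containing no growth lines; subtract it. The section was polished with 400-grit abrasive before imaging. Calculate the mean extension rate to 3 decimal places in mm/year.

Correcting the raw count gives 128 − 13 + 15 = 130 true growth lines.
Removing the 2.0 mm offcut leaves 109.0 − 2.0 = 107.0 mm.
107.0 mm over 130 years gives 107.0 / 130 ≈ 0.823 mm/year.

0.823 mm/year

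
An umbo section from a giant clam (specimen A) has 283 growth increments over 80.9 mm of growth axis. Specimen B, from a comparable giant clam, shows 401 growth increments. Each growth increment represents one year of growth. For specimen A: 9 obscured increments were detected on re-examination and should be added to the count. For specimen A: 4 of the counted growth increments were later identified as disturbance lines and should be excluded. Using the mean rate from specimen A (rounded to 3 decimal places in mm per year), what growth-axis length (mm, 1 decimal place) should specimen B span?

112.7 mm

Specimen A: after corrections the count is 283 − 4 + 9 = 288 growth increments.
A: Extension rate ≈ 80.9 / 288 = 0.281 mm/yr.
Length of B = 0.281 × 401 = 112.7 mm.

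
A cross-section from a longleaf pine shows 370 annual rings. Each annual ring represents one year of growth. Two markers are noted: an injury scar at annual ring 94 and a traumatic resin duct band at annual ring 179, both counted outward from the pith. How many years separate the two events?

The two markers are separated by 179 − 94 = 85 annual rings.
That is 85 years at one annual ring per year.

85 yr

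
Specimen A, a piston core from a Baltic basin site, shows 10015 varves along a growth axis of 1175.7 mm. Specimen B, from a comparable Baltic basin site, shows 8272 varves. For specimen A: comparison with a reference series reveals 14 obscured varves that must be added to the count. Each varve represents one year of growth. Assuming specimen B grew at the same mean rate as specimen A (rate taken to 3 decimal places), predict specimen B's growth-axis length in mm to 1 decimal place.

967.8 mm

Specimen A: true varve count = 10015 + 14 = 10029.
A: Extension rate ≈ 1175.7 / 10029 = 0.117 mm/year.
B's length ≈ 0.117 × 8272 = 967.8 mm.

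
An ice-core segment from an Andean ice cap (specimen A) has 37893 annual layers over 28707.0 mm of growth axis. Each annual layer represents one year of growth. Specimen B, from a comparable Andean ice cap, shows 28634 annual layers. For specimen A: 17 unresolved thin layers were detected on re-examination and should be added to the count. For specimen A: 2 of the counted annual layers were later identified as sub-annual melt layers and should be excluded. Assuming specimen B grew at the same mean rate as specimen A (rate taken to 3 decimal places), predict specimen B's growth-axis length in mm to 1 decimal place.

Specimen A: true annual layer count = 37893 − 2 + 17 = 37908.
A: 28707.0 mm over 37908 years gives 28707.0 / 37908 ≈ 0.757 mm/yr.
For B, 0.757 mm/year × 28634 years = 21675.9 mm.

21675.9 mm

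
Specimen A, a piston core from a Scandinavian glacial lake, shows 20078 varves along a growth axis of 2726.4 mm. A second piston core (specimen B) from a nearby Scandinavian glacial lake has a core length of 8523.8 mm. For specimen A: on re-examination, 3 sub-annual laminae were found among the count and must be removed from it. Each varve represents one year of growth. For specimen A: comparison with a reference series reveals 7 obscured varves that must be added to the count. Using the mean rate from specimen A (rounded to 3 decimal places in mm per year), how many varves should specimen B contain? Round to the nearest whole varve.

Specimen A: true varve count = 20078 − 3 + 7 = 20082.
A: Extension rate ≈ 2726.4 / 20082 = 0.136 mm/year.
B spans 8523.8 / 0.136 = 62675.00 years ≈ 62675 varves.

62675 varves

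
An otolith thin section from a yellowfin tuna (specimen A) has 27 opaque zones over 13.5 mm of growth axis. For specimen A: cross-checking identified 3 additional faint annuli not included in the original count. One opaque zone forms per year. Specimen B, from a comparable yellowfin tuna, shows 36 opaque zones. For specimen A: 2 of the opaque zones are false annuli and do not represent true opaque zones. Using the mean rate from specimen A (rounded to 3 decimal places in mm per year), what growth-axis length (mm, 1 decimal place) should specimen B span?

17.4 mm

Specimen A: true opaque zone count = 27 − 2 + 3 = 28.
A: 13.5 mm over 28 years gives 13.5 / 28 ≈ 0.482 mm/year.
B's length ≈ 0.482 × 36 = 17.4 mm.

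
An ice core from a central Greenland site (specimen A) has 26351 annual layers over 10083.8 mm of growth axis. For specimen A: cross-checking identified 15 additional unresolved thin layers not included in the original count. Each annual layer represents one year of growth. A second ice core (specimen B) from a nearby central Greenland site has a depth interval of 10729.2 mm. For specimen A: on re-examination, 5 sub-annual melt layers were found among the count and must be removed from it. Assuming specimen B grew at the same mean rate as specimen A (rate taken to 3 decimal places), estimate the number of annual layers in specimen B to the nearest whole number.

Specimen A: after corrections the count is 26351 − 5 + 15 = 26361 annual layers.
A: 10083.8 mm over 26361 years gives 10083.8 / 26361 ≈ 0.383 mm/yr.
B spans 10729.2 / 0.383 = 28013.58 years ≈ 28014 annual layers.

28014 annual layers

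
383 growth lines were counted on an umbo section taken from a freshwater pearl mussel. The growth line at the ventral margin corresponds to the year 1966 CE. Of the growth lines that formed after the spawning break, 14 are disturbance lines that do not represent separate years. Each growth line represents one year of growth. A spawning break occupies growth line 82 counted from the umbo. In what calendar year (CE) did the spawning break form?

1679 CE

The spawning break sits at growth line 82 from the umbo, so 383 − 82 = 301 growth lines formed after it.
Excluding 14 false growth lines: 301 − 14 = 287.
1966 − 287 = 1679 CE.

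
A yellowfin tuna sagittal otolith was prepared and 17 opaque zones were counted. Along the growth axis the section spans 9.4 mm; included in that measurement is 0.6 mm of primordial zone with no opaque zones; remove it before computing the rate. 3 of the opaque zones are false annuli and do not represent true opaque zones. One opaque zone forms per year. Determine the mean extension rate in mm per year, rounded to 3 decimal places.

True opaque zone count = 17 − 3 = 14.
The growth record spans 9.4 − 0.6 = 8.8 mm.
8.8 mm over 14 years gives 8.8 / 14 ≈ 0.629 mm per year.

0.629 mm per year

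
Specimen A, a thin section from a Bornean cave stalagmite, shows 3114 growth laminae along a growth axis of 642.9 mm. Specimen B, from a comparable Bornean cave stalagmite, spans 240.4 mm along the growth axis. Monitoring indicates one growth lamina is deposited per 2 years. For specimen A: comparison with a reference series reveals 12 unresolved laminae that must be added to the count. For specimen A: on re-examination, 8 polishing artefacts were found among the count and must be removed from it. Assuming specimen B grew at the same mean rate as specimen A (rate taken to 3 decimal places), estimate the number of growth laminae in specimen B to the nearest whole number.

Specimen A: adjusted count: 3114 − 8 + 12 = 3118 growth laminae.
Specimen A: at 2 years per growth lamina, 3118 × 2 = 6236 years.
A: 642.9 mm over 6236 years gives 642.9 / 6236 ≈ 0.103 mm per year.
For B, 240.4 / 0.103 = 2333.98 years; at 2 years per growth lamina that is 2333.98 / 2 ≈ 1167 growth laminae.

1167 growth laminae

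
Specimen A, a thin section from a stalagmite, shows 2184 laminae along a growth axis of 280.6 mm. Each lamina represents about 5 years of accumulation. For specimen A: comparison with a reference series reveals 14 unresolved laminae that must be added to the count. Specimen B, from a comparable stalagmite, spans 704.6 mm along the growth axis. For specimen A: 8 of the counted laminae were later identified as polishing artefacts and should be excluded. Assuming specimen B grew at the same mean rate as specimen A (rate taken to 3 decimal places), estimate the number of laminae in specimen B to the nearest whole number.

Specimen A: true lamina count = 2184 − 8 + 14 = 2190.
Specimen A: 2190 laminae at 5 years each span 2190 × 5 = 10950 years.
A: Mean rate = 280.6 mm / 10950 years ≈ 0.026 mm/yr.
B spans 704.6 / 0.026 = 27100.00 years; at 5 years per lamina that is 27100.00 / 5 ≈ 5420 laminae.

5420 laminae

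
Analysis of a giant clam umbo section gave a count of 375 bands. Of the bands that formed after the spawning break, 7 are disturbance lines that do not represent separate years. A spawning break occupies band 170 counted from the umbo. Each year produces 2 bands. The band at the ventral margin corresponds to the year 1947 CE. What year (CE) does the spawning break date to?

1848 CE

Between band 170 and the ventral margin there are 375 − 170 = 205 bands.
Excluding 7 false bands: 205 − 7 = 198.
Dividing by 2 bands per year: 198 / 2 = 99 years.
1947 − 99 = 1848 CE.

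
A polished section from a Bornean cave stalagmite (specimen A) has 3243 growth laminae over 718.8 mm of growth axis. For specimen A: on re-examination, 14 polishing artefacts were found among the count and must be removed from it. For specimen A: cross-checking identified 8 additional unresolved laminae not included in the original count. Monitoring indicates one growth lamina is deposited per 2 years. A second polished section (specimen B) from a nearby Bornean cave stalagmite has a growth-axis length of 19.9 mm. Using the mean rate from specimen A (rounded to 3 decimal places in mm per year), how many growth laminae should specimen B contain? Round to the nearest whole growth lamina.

Specimen A: adjusted count: 3243 − 14 + 8 = 3237 growth laminae.
Specimen A: multiplying by 2 years per growth lamina: 3237 × 2 = 6474 years.
A: 718.8 mm over 6474 years gives 718.8 / 6474 ≈ 0.111 mm per year.
B spans 19.9 / 0.111 = 179.28 years; at 2 years per growth lamina that is 179.28 / 2 ≈ 90 growth laminae.

90 growth laminae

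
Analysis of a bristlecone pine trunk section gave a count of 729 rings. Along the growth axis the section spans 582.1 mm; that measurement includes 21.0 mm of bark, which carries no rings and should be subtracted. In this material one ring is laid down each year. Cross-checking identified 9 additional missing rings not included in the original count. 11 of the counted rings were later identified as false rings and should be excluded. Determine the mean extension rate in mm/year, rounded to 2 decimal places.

Correcting the raw count gives 729 − 11 + 9 = 727 true rings.
The growth record spans 582.1 − 21.0 = 561.1 mm.
Extension rate ≈ 561.1 / 727 = 0.77 mm/year.

0.77 mm/year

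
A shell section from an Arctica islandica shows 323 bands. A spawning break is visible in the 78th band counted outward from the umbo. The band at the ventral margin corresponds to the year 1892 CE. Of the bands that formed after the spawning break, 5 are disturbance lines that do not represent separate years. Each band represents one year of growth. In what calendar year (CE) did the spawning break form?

1652 CE

The spawning break sits at band 78 from the umbo, so 323 − 78 = 245 bands formed after it.
Removing the 5 false bands leaves 245 − 5 = 240 true bands beyond the spawning break.
1892 − 240 = 1652 CE.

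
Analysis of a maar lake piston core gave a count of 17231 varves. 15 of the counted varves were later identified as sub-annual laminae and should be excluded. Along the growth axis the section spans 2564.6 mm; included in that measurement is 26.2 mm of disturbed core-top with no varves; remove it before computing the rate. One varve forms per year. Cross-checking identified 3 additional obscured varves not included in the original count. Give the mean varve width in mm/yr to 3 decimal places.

Correcting the raw count gives 17231 − 15 + 3 = 17219 true varves.
Removing the 26.2 mm offcut leaves 2564.6 − 26.2 = 2538.4 mm.
Mean rate = 2538.4 mm / 17219 years ≈ 0.147 mm/yr.

0.147 mm/yr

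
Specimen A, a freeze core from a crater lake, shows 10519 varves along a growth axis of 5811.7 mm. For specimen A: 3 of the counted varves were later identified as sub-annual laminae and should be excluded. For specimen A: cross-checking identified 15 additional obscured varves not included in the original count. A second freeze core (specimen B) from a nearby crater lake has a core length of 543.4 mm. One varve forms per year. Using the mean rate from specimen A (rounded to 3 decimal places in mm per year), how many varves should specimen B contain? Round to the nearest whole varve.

Specimen A: correcting the raw count gives 10519 − 3 + 15 = 10531 true varves.
A: Extension rate ≈ 5811.7 / 10531 = 0.552 mm/yr.
Specimen B: 543.4 mm / 0.552 mm per year = 984.42 years ≈ 984 varves.

984 varves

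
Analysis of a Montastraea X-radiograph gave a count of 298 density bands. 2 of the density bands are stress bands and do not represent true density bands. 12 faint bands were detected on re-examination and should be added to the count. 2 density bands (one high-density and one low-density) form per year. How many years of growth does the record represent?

Adjusted count: 298 − 2 + 12 = 308 density bands.
Dividing by 2 density bands per year: 308 / 2 = 154 years.

154 years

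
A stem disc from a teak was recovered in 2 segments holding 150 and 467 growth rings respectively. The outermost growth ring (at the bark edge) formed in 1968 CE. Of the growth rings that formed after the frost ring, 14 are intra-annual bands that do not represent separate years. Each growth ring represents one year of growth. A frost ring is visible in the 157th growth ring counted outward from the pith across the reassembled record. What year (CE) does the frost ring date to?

Total growth rings = 150 + 467 = 617.
617 − 157 = 460 growth rings lie beyond the frost ring toward the bark edge.
Excluding 14 false growth rings: 460 − 14 = 446.
1968 − 446 = 1522 CE.

1522 CE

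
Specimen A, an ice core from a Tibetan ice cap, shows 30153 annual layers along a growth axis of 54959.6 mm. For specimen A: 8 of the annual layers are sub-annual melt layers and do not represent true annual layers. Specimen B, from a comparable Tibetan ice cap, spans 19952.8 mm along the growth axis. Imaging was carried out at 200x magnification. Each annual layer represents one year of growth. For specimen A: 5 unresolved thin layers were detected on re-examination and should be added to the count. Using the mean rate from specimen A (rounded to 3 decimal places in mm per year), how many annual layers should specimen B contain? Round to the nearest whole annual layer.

Specimen A: true annual layer count = 30153 − 8 + 5 = 30150.
A: Extension rate ≈ 54959.6 / 30150 = 1.823 mm/yr.
Specimen B: 19952.8 mm / 1.823 mm per year = 10945.04 years ≈ 10945 annual layers.

10945 annual layers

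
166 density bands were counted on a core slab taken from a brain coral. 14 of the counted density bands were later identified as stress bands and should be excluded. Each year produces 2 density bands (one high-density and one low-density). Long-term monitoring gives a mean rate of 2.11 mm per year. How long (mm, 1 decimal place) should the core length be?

160.4 mm

Adjusted count: 166 − 14 = 152 density bands.
152 density bands at 2 per year is 152 / 2 = 76 years.
Predicted length = 2.11 mm/year × 76 years = 160.4 mm.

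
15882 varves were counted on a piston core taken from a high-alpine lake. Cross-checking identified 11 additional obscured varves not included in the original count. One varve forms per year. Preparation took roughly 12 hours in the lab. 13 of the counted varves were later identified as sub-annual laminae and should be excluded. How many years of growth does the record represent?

15880 years

True varve count = 15882 − 13 + 11 = 15880.
At one varve per year, that is 15880 years.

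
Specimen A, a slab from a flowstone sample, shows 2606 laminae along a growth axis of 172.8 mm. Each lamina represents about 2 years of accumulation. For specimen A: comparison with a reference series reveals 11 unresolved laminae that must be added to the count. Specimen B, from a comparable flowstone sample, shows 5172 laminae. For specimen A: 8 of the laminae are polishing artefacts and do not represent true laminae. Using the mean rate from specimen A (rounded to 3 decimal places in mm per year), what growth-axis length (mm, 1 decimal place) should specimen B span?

341.4 mm

Specimen A: true lamina count = 2606 − 8 + 11 = 2609.
Specimen A: 2609 laminae at 2 years each span 2609 × 2 = 5218 years.
A: Mean rate = 172.8 mm / 5218 years ≈ 0.033 mm per year.
Specimen B: multiplying by 2 years per lamina: 5172 × 2 = 10344 years. For B, 0.033 mm/year × 10344 years = 341.4 mm.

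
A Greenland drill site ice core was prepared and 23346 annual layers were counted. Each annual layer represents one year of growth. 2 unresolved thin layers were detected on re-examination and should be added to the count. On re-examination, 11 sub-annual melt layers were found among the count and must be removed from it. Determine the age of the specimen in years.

True annual layer count = 23346 − 11 + 2 = 23337.
One annual layer per year makes the duration 23337 years.

23337 years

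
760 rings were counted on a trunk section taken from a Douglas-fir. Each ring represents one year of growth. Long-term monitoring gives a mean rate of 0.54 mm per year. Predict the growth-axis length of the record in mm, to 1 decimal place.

410.4 mm

The record spans 760 years at 0.54 mm per year.
Length ≈ 0.54 × 760 = 410.4 mm.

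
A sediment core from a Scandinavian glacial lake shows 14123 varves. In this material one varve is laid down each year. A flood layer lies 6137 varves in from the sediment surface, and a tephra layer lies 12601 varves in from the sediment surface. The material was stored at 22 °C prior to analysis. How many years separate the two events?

12601 − 6137 = 6464 varves lie between the two events.
One varve per year makes the interval 6464 years.

6464 yr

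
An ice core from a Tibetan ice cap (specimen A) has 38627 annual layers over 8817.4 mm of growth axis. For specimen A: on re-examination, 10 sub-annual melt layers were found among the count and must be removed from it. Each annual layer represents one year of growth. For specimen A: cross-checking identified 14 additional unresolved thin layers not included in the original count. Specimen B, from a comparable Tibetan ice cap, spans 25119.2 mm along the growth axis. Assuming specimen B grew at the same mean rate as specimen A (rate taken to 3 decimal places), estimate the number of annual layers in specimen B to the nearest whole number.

110172 annual layers

Specimen A: adjusted count: 38627 − 10 + 14 = 38631 annual layers.
A: 8817.4 mm over 38631 years gives 8817.4 / 38631 ≈ 0.228 mm/year.
Specimen B: 25119.2 mm / 0.228 mm per year = 110171.93 years ≈ 110172 annual layers.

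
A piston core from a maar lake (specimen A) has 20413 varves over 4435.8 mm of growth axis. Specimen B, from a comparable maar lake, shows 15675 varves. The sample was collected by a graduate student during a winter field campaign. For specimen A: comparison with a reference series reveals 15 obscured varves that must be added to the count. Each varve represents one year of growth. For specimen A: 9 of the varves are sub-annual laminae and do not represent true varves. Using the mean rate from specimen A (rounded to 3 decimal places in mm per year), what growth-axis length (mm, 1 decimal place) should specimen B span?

3401.5 mm

Specimen A: true varve count = 20413 − 9 + 15 = 20419.
A: Mean rate = 4435.8 mm / 20419 years ≈ 0.217 mm/year.
B's length ≈ 0.217 × 15675 = 3401.5 mm.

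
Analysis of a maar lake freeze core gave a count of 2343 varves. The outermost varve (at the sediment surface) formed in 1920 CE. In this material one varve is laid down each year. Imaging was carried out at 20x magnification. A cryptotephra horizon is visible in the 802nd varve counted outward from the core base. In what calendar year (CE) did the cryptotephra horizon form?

379 CE

The cryptotephra horizon sits at varve 802 from the core base, so 2343 − 802 = 1541 varves formed after it.
Counting back 1541 years from 1920 CE places the cryptotephra horizon in 1920 − 1541 = 379 CE.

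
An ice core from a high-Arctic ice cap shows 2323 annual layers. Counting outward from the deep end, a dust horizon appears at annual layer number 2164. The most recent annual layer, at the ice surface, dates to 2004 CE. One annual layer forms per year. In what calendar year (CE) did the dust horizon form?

Between annual layer 2164 and the ice surface there are 2323 − 2164 = 159 annual layers.
The annual layer at the ice surface is 2004 CE, so the dust horizon dates to 2004 − 159 = 1845 CE.

1845 CE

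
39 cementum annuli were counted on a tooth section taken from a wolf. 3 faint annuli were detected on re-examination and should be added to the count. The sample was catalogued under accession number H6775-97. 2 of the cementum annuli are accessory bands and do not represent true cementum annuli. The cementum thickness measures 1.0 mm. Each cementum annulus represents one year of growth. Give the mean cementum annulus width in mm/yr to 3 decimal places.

0.025 mm/yr

True cementum annulus count = 39 − 2 + 3 = 40.
Mean rate = 1.0 mm / 40 years ≈ 0.025 mm/yr.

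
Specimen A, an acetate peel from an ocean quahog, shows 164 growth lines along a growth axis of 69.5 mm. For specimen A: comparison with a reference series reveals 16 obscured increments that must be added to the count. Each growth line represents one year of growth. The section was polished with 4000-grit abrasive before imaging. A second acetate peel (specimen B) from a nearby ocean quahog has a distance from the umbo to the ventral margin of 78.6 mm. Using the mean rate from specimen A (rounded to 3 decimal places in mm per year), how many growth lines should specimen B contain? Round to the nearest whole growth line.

204 growth lines

Specimen A: after corrections the count is 164 + 16 = 180 growth lines.
A: Extension rate ≈ 69.5 / 180 = 0.386 mm/yr.
For B, 78.6 / 0.386 = 203.63 years ≈ 204 growth lines.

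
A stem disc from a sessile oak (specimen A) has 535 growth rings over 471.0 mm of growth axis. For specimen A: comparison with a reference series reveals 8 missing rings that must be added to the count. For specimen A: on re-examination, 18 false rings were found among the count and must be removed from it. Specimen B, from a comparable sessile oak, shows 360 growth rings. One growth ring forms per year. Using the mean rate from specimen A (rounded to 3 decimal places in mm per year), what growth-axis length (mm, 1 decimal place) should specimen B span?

322.9 mm

Specimen A: true growth ring count = 535 − 18 + 8 = 525.
A: 471.0 mm over 525 years gives 471.0 / 525 ≈ 0.897 mm per year.
B's length ≈ 0.897 × 360 = 322.9 mm.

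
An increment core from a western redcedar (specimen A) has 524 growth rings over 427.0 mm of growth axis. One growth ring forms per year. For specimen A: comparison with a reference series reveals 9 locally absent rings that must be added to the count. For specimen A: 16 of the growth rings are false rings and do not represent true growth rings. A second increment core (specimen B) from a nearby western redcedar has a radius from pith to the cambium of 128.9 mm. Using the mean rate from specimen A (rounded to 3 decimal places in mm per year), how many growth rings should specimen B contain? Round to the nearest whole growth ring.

156 growth rings

Specimen A: adjusted count: 524 − 16 + 9 = 517 growth rings.
A: Mean rate = 427.0 mm / 517 years ≈ 0.826 mm per year.
Specimen B: 128.9 mm / 0.826 mm per year = 156.05 years ≈ 156 growth rings.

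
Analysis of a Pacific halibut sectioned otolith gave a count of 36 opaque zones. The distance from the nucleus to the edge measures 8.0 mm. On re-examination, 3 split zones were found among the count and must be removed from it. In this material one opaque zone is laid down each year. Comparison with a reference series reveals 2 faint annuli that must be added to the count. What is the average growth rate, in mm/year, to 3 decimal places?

Adjusted count: 36 − 3 + 2 = 35 opaque zones.
Extension rate ≈ 8.0 / 35 = 0.229 mm/year.

0.229 mm/year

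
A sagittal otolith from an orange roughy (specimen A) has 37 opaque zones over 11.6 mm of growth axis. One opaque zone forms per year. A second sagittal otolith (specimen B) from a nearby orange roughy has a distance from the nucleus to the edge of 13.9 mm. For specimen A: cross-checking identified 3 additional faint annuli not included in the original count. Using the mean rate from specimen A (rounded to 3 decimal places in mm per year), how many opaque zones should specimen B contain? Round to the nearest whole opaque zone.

Specimen A: true opaque zone count = 37 + 3 = 40.
A: Mean rate = 11.6 mm / 40 years ≈ 0.290 mm/yr.
For B, 13.9 / 0.290 = 47.93 years ≈ 48 opaque zones.

48 opaque zones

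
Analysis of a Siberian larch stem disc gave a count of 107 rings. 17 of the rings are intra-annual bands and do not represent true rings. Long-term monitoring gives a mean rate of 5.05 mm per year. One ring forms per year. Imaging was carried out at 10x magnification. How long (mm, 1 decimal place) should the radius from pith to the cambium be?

True ring count = 107 − 17 = 90.
Length ≈ 5.05 × 90 = 454.5 mm.

454.5 mm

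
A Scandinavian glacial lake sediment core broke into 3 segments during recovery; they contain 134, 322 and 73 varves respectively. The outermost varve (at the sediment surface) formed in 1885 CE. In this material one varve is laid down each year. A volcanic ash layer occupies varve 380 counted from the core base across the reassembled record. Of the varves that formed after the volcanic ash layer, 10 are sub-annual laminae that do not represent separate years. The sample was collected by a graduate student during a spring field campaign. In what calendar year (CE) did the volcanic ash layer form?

1746 CE

Total varves = 134 + 322 + 73 = 529.
The volcanic ash layer sits at varve 380 from the core base, so 529 − 380 = 149 varves formed after it.
Excluding 10 false varves: 149 − 10 = 139.
1885 − 139 = 1746 CE.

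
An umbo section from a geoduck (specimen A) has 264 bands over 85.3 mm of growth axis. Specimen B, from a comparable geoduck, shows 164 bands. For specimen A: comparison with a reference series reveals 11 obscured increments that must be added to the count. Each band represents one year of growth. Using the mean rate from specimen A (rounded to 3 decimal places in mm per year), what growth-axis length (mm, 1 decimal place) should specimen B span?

Specimen A: correcting the raw count gives 264 + 11 = 275 true bands.
A: 85.3 mm over 275 years gives 85.3 / 275 ≈ 0.310 mm/yr.
For B, 0.310 mm/year × 164 years = 50.8 mm.

50.8 mm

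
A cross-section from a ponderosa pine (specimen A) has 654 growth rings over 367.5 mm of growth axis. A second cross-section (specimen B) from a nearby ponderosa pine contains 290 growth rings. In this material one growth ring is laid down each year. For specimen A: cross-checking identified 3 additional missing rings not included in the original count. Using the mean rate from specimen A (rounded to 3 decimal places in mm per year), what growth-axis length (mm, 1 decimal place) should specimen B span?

162.1 mm

Specimen A: adjusted count: 654 + 3 = 657 growth rings.
A: Extension rate ≈ 367.5 / 657 = 0.559 mm per year.
B's length ≈ 0.559 × 290 = 162.1 mm.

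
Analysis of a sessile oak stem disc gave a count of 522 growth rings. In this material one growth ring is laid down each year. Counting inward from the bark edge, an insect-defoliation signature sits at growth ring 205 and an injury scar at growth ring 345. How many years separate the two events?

345 − 205 = 140 growth rings lie between the two events.
That is 140 years at one growth ring per year.

140 yr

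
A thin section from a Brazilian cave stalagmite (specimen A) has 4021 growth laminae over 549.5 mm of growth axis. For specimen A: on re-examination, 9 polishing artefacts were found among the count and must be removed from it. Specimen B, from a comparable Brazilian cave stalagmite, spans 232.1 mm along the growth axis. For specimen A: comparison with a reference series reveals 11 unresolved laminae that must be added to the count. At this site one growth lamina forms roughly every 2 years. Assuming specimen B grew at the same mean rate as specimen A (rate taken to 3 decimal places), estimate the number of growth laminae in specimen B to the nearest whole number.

1707 growth laminae

Specimen A: true growth lamina count = 4021 − 9 + 11 = 4023.
Specimen A: multiplying by 2 years per growth lamina: 4023 × 2 = 8046 years.
A: 549.5 mm over 8046 years gives 549.5 / 8046 ≈ 0.068 mm per year.
B spans 232.1 / 0.068 = 3413.24 years; at 2 years per growth lamina that is 3413.24 / 2 ≈ 1707 growth laminae.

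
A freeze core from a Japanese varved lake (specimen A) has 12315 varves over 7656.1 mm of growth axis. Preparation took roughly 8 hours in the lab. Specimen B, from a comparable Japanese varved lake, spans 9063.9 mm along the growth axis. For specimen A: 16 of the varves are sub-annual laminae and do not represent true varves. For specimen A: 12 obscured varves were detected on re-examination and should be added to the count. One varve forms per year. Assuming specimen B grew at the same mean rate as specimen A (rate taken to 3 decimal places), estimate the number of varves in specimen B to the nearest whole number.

14572 varves

Specimen A: true varve count = 12315 − 16 + 12 = 12311.
A: 7656.1 mm over 12311 years gives 7656.1 / 12311 ≈ 0.622 mm/year.
B spans 9063.9 / 0.622 = 14572.19 years ≈ 14572 varves.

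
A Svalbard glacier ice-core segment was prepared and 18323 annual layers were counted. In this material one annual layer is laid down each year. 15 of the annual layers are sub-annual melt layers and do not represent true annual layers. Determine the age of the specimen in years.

18308 years

True annual layer count = 18323 − 15 = 18308.
At one annual layer per year, that is 18308 years.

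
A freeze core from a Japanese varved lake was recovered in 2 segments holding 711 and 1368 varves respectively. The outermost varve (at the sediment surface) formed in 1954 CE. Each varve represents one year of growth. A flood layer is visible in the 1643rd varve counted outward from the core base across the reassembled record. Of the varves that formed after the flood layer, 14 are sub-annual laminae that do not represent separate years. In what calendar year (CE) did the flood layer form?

Total varves = 711 + 1368 = 2079.
Between varve 1643 and the sediment surface there are 2079 − 1643 = 436 varves.
Excluding 14 false varves: 436 − 14 = 422.
The varve at the sediment surface is 1954 CE, so the flood layer dates to 1954 − 422 = 1532 CE.

1532 CE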